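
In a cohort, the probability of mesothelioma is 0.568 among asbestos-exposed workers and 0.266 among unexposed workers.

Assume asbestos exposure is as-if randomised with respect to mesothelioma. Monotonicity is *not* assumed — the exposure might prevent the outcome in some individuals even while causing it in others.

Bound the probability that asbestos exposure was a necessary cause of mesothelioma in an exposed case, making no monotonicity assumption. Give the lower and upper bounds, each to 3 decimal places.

0.532 ≤ PN ≤ 1.000

Let p₁ = 0.568, p₀ = 0.266.
Under exogeneity alone the bounds on PN are max{0,(p₁−p₀)/p₁} ≤ PN ≤ min{1,(1−p₀)/p₁}.
  lower = (p₁ − p₀)/p₁ = 0.302 / 0.568 ≈ 0.5317
  upper = min{1, (1 − p₀)/p₁} = 0.734 / 0.568 ≈ 1.2923 → capped at 1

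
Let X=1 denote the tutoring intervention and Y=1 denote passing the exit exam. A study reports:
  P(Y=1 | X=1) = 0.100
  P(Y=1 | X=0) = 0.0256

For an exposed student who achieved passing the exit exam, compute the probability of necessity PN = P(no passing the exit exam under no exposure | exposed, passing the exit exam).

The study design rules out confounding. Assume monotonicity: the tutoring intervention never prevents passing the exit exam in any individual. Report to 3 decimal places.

Let p₁ = 0.1, p₀ = 0.0256.
Under exogeneity and monotonicity, PN = (p₁ − p₀) / p₁.
PN = (0.1 − 0.0256) / 0.1 = 0.0744 / 0.1 ≈ 0.7440

PN ≈ 0.744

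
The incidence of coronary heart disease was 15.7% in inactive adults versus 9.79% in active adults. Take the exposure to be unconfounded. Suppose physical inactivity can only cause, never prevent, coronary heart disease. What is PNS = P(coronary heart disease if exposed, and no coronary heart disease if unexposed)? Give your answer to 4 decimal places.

p₁ = 0.157, p₀ = 0.0979.
Under exogeneity and monotonicity, PNS = p₁ − p₀.
PNS = 0.157 − 0.0979 = 0.0591

PNS ≈ 0.0591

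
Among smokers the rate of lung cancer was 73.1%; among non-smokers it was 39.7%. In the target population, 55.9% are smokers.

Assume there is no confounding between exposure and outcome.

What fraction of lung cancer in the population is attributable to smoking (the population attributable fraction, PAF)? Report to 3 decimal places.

PAF ≈ 0.320

p₁ = 0.731, p₀ = 0.397.
Overall risk P(Y=1) = π·p₁ + (1−π)·p₀ = 0.559×0.731 + 0.441×0.397 = 0.58371.
Under exogeneity, PAF = [P(Y=1) − p₀] / P(Y=1).
PAF = (0.58371 − 0.397) / 0.58371 ≈ 0.3199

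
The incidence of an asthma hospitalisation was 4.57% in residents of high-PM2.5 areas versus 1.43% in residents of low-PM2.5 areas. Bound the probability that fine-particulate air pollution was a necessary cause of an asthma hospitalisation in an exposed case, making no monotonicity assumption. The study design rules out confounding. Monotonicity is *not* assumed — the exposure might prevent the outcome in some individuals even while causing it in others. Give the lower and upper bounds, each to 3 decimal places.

p₁ = 0.0457, p₀ = 0.0143.
Under exogeneity alone the bounds on PN are max{0,(p₁−p₀)/p₁} ≤ PN ≤ min{1,(1−p₀)/p₁}.
  lower = (p₁ − p₀)/p₁ = 0.0314 / 0.0457 ≈ 0.6871
  upper = min{1, (1 − p₀)/p₁} = 0.9857 / 0.0457 ≈ 21.5689 → capped at 1

0.687 ≤ PN ≤ 1.000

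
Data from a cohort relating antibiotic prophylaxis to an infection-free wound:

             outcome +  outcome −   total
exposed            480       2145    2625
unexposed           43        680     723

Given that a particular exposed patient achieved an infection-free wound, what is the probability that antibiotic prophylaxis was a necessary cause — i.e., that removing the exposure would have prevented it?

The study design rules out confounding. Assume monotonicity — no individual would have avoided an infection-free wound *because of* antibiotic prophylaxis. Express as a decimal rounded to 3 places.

p₁ = P(outcome | exposed) = 480/2625 = 0.18286
p₀ = P(outcome | unexposed) = 43/723 = 0.059474
Under exogeneity and monotonicity, PN = (p₁ − p₀)/p₁.
PN = (0.18286 − 0.059474) / 0.18286 ≈ 0.6747

PN ≈ 0.675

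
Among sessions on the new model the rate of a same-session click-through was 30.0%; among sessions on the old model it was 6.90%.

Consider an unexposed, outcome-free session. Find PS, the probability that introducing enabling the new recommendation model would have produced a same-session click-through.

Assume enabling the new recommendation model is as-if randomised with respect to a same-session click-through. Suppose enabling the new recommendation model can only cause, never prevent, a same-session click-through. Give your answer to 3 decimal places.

p₁ = 0.3, p₀ = 0.069.
Under exogeneity and monotonicity, PS = (p₁ − p₀) / (1 − p₀).
PS = (0.3 − 0.069) / (1 − 0.069) = 0.231 / 0.931 ≈ 0.2481

PS ≈ 0.248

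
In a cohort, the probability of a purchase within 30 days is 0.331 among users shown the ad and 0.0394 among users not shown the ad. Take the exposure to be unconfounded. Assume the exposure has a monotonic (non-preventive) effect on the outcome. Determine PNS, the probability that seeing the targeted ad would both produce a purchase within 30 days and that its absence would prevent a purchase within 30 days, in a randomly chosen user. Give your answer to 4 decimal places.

PNS ≈ 0.2916

Let p₁ = 0.331, p₀ = 0.0394.
Under exogeneity and monotonicity, PNS = p₁ − p₀.
PNS = 0.331 − 0.0394 = 0.2916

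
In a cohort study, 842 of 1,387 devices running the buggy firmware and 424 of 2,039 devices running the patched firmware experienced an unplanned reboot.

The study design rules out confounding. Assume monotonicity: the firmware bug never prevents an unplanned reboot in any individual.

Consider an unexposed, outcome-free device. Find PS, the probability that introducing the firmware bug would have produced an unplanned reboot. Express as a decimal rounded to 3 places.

PS ≈ 0.504

p₁ = P(outcome | exposed) = 842/1387 = 0.60707
p₀ = P(outcome | unexposed) = 424/2039 = 0.20795
Under exogeneity and monotonicity, PS = (p₁ − p₀) / (1 − p₀).
PS = (0.60707 − 0.20795) / (1 − 0.20795) = 0.39912 / 0.79205 ≈ 0.5039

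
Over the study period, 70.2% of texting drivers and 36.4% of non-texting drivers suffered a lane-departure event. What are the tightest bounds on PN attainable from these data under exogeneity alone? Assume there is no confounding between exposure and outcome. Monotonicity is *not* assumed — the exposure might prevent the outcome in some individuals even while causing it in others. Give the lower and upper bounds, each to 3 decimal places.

p₁ = 0.702, p₀ = 0.364.
Under exogeneity alone the bounds on PN are max{0,(p₁−p₀)/p₁} ≤ PN ≤ min{1,(1−p₀)/p₁}.
  lower = (p₁ − p₀)/p₁ = 0.338 / 0.702 ≈ 0.4815
  upper = min{1, (1 − p₀)/p₁} = 0.636 / 0.702 ≈ 0.9060

0.481 ≤ PN ≤ 0.906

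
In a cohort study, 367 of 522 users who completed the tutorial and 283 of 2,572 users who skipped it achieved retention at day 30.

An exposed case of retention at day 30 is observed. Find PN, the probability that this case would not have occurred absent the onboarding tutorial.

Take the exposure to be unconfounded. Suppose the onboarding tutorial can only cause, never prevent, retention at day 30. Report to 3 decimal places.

p₁ = P(outcome | exposed) = 367/522 = 0.70307
p₀ = P(outcome | unexposed) = 283/2572 = 0.11003
Under exogeneity and monotonicity, PN = (p₁ − p₀) / p₁.
PN = (0.70307 − 0.11003) / 0.70307 = 0.59303 / 0.70307 ≈ 0.8435

PN ≈ 0.843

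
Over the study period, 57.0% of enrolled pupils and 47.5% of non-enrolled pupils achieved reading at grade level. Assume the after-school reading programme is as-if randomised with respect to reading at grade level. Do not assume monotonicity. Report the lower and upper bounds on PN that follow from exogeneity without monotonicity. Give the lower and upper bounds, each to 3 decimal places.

0.167 ≤ PN ≤ 0.921

p₁ = 0.57, p₀ = 0.475.
Under exogeneity alone the bounds on PN are max{0,(p₁−p₀)/p₁} ≤ PN ≤ min{1,(1−p₀)/p₁}.
  lower = (p₁ − p₀)/p₁ = 0.095 / 0.57 ≈ 0.1667
  upper = min{1, (1 − p₀)/p₁} = 0.525 / 0.57 ≈ 0.9211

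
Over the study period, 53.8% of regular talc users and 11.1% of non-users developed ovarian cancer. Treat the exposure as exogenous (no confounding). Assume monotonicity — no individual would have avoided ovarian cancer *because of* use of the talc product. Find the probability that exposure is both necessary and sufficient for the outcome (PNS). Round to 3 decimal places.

PNS ≈ 0.427

p₁ = 0.538, p₀ = 0.111.
Under exogeneity and monotonicity, PNS = p₁ − p₀.
PNS = 0.538 − 0.111 = 0.427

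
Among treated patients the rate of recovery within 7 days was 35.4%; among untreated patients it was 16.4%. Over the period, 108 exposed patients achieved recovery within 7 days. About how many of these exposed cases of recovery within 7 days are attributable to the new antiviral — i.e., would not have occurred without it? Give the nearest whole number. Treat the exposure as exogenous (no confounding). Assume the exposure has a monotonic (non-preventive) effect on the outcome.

about 58 cases

p₁ = 0.354, p₀ = 0.164.
PN = (p₁ − p₀)/p₁ = (0.354 − 0.164) / 0.354 ≈ 0.53672.
Attributable cases ≈ PN × (exposed cases) = 0.53672 × 108 ≈ 57.97.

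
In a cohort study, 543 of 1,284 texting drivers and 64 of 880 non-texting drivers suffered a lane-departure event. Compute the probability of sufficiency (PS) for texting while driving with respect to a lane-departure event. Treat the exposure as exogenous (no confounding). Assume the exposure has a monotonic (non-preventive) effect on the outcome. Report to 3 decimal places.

PS ≈ 0.378

p₁ = P(outcome | exposed) = 543/1284 = 0.4229
p₀ = P(outcome | unexposed) = 64/880 = 0.072727
Under exogeneity and monotonicity, PS = (p₁ − p₀) / (1 − p₀).
PS = (0.4229 − 0.072727) / (1 − 0.072727) = 0.35017 / 0.92727 ≈ 0.3776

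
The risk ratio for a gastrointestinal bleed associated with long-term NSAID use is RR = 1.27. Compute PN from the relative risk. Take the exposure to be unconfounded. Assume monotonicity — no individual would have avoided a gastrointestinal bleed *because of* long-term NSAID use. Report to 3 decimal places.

PN ≈ 0.213

Under exogeneity and monotonicity, PN = (RR − 1) / RR = 1 − 1/RR.
PN = (1.27 − 1) / 1.27 = 0.27 / 1.27 ≈ 0.2126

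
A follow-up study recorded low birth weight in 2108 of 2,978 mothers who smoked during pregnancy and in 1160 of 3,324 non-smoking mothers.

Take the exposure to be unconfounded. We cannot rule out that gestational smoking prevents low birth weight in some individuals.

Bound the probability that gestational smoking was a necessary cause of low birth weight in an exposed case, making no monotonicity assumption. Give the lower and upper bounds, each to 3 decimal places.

0.507 ≤ PN ≤ 0.920

p₁ = P(outcome | exposed) = 2108/2978 = 0.70786
p₀ = P(outcome | unexposed) = 1160/3324 = 0.34898
Under exogeneity alone the bounds on PN are max{0,(p₁−p₀)/p₁} ≤ PN ≤ min{1,(1−p₀)/p₁}.
  lower = (p₁ − p₀)/p₁ = 0.35888 / 0.70786 ≈ 0.5070
  upper = min{1, (1 − p₀)/p₁} = 0.65102 / 0.70786 ≈ 0.9197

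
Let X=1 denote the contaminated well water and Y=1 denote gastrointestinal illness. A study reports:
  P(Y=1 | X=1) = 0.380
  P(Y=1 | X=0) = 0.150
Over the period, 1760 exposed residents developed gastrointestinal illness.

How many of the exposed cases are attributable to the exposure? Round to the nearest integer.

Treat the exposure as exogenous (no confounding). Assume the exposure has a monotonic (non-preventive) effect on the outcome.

Let p₁ = 0.38, p₀ = 0.15.
PN = (p₁ − p₀)/p₁ = (0.38 − 0.15) / 0.38 ≈ 0.60526.
Attributable cases ≈ PN × (exposed cases) = 0.60526 × 1760 ≈ 1065.26.

about 1065 cases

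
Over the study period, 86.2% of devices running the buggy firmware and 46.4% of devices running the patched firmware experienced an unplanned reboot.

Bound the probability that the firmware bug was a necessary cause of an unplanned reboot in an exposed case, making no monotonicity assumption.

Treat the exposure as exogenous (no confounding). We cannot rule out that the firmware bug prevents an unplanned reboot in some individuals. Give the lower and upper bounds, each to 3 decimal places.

0.462 ≤ PN ≤ 0.622

p₁ = 0.862, p₀ = 0.464.
Under exogeneity alone the bounds on PN are max{0,(p₁−p₀)/p₁} ≤ PN ≤ min{1,(1−p₀)/p₁}.
  lower = (p₁ − p₀)/p₁ = 0.398 / 0.862 ≈ 0.4617
  upper = min{1, (1 − p₀)/p₁} = 0.536 / 0.862 ≈ 0.6218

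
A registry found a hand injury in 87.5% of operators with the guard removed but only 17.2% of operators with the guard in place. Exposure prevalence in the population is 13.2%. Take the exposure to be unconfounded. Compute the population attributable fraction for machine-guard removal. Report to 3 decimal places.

p₁ = 0.875, p₀ = 0.172.
Overall risk P(Y=1) = π·p₁ + (1−π)·p₀ = 0.132×0.875 + 0.868×0.172 = 0.2648.
Under exogeneity, PAF = [P(Y=1) − p₀] / P(Y=1).
PAF = (0.2648 − 0.172) / 0.2648 ≈ 0.3504

PAF ≈ 0.350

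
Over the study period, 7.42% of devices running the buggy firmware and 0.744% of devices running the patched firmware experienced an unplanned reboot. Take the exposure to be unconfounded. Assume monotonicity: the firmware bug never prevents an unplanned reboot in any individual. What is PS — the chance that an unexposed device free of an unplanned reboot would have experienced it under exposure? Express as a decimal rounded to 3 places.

p₁ = 0.0742, p₀ = 0.00744.
Under exogeneity and monotonicity, PS = (p₁ − p₀) / (1 − p₀).
PS = (0.0742 − 0.00744) / (1 − 0.00744) = 0.06676 / 0.99256 ≈ 0.0673

PS ≈ 0.067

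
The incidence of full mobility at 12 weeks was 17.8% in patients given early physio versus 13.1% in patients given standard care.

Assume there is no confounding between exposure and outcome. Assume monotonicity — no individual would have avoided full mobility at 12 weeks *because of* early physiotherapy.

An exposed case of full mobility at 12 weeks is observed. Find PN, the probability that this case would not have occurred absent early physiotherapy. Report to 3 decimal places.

p₁ = 0.178, p₀ = 0.131.
Under exogeneity and monotonicity, PN = (p₁ − p₀) / p₁.
PN = (0.178 − 0.131) / 0.178 = 0.047 / 0.178 ≈ 0.2640

PN ≈ 0.264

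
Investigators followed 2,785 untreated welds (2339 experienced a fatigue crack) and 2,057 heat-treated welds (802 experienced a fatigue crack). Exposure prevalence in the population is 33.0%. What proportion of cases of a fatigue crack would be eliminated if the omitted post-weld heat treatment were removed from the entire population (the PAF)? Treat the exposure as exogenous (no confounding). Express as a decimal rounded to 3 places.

p₁ = P(outcome | exposed) = 2339/2785 = 0.83986
p₀ = P(outcome | unexposed) = 802/2057 = 0.38989
Overall risk P(Y=1) = π·p₁ + (1−π)·p₀ = 0.33×0.83986 + 0.67×0.38989 = 0.53838.
Under exogeneity, PAF = [P(Y=1) − p₀] / P(Y=1).
PAF = (0.53838 − 0.38989) / 0.53838 ≈ 0.2758

PAF ≈ 0.276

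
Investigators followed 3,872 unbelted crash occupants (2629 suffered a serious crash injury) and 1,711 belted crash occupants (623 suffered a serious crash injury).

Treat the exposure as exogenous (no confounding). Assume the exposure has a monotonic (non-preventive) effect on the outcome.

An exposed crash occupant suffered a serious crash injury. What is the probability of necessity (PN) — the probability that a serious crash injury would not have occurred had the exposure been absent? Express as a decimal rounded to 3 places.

PN ≈ 0.464

p₁ = P(outcome | exposed) = 2629/3872 = 0.67898
p₀ = P(outcome | unexposed) = 623/1711 = 0.36411
Under exogeneity and monotonicity, PN = (p₁ − p₀) / p₁.
PN = (0.67898 − 0.36411) / 0.67898 = 0.31486 / 0.67898 ≈ 0.4637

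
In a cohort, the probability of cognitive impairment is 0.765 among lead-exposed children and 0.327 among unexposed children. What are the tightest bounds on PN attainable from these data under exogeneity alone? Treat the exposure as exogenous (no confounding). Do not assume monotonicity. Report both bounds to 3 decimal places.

0.573 ≤ PN ≤ 0.880

Let p₁ = 0.765, p₀ = 0.327.
Under exogeneity alone the bounds on PN are max{0,(p₁−p₀)/p₁} ≤ PN ≤ min{1,(1−p₀)/p₁}.
  lower = (p₁ − p₀)/p₁ = 0.438 / 0.765 ≈ 0.5725
  upper = min{1, (1 − p₀)/p₁} = 0.673 / 0.765 ≈ 0.8797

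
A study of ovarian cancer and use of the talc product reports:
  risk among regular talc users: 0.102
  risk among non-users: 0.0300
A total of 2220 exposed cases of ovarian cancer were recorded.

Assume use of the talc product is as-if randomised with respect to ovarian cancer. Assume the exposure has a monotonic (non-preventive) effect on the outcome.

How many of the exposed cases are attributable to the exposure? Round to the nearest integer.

Let p₁ = 0.102, p₀ = 0.03.
PN = (p₁ − p₀)/p₁ = (0.102 − 0.03) / 0.102 ≈ 0.70588.
Attributable cases ≈ PN × (exposed cases) = 0.70588 × 2220 ≈ 1567.06.

about 1567 cases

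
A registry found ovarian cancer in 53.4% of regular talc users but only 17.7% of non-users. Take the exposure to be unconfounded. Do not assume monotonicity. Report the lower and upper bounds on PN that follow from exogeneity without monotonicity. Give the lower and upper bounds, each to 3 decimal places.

p₁ = 0.534, p₀ = 0.177.
Under exogeneity alone the bounds on PN are max{0,(p₁−p₀)/p₁} ≤ PN ≤ min{1,(1−p₀)/p₁}.
  lower = (p₁ − p₀)/p₁ = 0.357 / 0.534 ≈ 0.6685
  upper = min{1, (1 − p₀)/p₁} = 0.823 / 0.534 ≈ 1.5412 → capped at 1

0.669 ≤ PN ≤ 1.000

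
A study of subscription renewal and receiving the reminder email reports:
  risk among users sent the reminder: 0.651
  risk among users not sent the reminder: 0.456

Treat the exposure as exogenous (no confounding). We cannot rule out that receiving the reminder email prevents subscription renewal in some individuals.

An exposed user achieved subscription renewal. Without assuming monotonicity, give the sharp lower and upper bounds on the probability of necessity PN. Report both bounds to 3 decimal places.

Let p₁ = 0.651, p₀ = 0.456.
Under exogeneity alone the bounds on PN are max{0,(p₁−p₀)/p₁} ≤ PN ≤ min{1,(1−p₀)/p₁}.
  lower = (p₁ − p₀)/p₁ = 0.195 / 0.651 ≈ 0.2995
  upper = min{1, (1 − p₀)/p₁} = 0.544 / 0.651 ≈ 0.8356

0.300 ≤ PN ≤ 0.836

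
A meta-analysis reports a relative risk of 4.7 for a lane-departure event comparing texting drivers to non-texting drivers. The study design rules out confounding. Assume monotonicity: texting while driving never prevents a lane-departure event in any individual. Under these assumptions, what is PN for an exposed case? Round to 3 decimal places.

Under exogeneity and monotonicity, PN = (RR − 1) / RR = 1 − 1/RR.
PN = (4.7 − 1) / 4.7 = 3.7 / 4.7 ≈ 0.7872

PN ≈ 0.787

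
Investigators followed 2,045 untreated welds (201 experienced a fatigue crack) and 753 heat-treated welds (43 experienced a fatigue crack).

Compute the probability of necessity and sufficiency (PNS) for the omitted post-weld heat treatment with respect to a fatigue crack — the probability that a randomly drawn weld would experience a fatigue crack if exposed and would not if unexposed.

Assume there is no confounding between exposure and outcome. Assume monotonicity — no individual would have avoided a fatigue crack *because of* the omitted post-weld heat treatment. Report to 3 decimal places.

p₁ = P(outcome | exposed) = 201/2045 = 0.098289
p₀ = P(outcome | unexposed) = 43/753 = 0.057105
Under exogeneity and monotonicity, PNS = p₁ − p₀.
PNS = 0.098289 − 0.057105 = 0.041184

PNS ≈ 0.041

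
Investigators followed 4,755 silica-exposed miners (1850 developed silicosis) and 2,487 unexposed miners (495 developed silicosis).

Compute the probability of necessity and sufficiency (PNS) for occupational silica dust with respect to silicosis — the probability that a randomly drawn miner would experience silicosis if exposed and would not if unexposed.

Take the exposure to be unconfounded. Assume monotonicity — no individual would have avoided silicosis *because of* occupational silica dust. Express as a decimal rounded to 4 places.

p₁ = P(outcome | exposed) = 1850/4755 = 0.38906
p₀ = P(outcome | unexposed) = 495/2487 = 0.19903
Under exogeneity and monotonicity, PNS = p₁ − p₀.
PNS = 0.38906 − 0.19903 = 0.19003

PNS ≈ 0.1900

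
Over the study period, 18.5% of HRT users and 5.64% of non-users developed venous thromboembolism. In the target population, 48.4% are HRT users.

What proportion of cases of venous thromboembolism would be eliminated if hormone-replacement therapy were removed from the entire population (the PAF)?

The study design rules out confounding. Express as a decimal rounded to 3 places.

PAF ≈ 0.525

p₁ = 0.185, p₀ = 0.0564.
Overall risk P(Y=1) = π·p₁ + (1−π)·p₀ = 0.484×0.185 + 0.516×0.0564 = 0.11864.
Under exogeneity, PAF = [P(Y=1) − p₀] / P(Y=1).
PAF = (0.11864 − 0.0564) / 0.11864 ≈ 0.5246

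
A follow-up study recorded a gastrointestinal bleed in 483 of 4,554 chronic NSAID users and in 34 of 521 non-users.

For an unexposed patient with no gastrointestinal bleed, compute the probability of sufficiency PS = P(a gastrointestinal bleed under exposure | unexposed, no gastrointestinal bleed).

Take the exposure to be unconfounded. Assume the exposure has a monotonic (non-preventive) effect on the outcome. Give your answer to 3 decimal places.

p₁ = P(outcome | exposed) = 483/4554 = 0.10606
p₀ = P(outcome | unexposed) = 34/521 = 0.065259
Under exogeneity and monotonicity, PS = (p₁ − p₀) / (1 − p₀).
PS = (0.10606 − 0.065259) / (1 − 0.065259) = 0.040801 / 0.93474 ≈ 0.0437

PS ≈ 0.044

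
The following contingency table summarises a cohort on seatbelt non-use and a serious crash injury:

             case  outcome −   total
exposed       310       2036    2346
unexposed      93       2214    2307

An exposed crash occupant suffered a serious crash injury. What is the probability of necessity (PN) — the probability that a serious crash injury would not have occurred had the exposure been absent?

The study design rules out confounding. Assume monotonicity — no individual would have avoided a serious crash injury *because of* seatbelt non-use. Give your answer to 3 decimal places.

p₁ = P(outcome | exposed) = 310/2346 = 0.13214
p₀ = P(outcome | unexposed) = 93/2307 = 0.040312
Under exogeneity and monotonicity, PN = (p₁ − p₀) / p₁.
PN = (0.13214 − 0.040312) / 0.13214 = 0.091828 / 0.13214 ≈ 0.6949

PN ≈ 0.695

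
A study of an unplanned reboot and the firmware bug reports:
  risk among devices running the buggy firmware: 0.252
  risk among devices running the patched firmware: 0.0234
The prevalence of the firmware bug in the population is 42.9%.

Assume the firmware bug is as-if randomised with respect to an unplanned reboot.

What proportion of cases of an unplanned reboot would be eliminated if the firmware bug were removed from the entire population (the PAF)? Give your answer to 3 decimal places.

Let p₁ = 0.252, p₀ = 0.0234.
Overall risk P(Y=1) = π·p₁ + (1−π)·p₀ = 0.429×0.252 + 0.571×0.0234 = 0.12147.
Under exogeneity, PAF = [P(Y=1) − p₀] / P(Y=1).
PAF = (0.12147 − 0.0234) / 0.12147 ≈ 0.8074

PAF ≈ 0.807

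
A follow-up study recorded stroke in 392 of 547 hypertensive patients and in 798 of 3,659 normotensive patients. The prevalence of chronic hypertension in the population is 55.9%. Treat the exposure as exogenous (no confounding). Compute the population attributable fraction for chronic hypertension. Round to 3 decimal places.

p₁ = P(outcome | exposed) = 392/547 = 0.71664
p₀ = P(outcome | unexposed) = 798/3659 = 0.21809
Overall risk P(Y=1) = π·p₁ + (1−π)·p₀ = 0.559×0.71664 + 0.441×0.21809 = 0.49678.
Under exogeneity, PAF = [P(Y=1) − p₀] / P(Y=1).
PAF = (0.49678 − 0.21809) / 0.49678 ≈ 0.5610

PAF ≈ 0.561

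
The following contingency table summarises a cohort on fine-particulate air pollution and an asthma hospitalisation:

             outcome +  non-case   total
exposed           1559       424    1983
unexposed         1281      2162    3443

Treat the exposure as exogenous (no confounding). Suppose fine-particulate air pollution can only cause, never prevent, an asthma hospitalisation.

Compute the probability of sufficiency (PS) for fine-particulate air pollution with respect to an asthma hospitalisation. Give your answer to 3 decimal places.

PS ≈ 0.659

p₁ = P(outcome | exposed) = 1559/1983 = 0.78618
p₀ = P(outcome | unexposed) = 1281/3443 = 0.37206
Under exogeneity and monotonicity, PS = (p₁ − p₀) / (1 − p₀).
PS = (0.78618 − 0.37206) / (1 − 0.37206) = 0.41412 / 0.62794 ≈ 0.6595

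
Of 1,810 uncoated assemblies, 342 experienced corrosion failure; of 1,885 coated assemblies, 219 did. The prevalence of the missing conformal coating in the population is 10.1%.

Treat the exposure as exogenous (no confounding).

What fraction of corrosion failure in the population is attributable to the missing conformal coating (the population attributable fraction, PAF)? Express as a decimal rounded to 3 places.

p₁ = P(outcome | exposed) = 342/1810 = 0.18895
p₀ = P(outcome | unexposed) = 219/1885 = 0.11618
Overall risk P(Y=1) = π·p₁ + (1−π)·p₀ = 0.101×0.18895 + 0.899×0.11618 = 0.12353.
Under exogeneity, PAF = [P(Y=1) − p₀] / P(Y=1).
PAF = (0.12353 − 0.11618) / 0.12353 ≈ 0.0595

PAF ≈ 0.059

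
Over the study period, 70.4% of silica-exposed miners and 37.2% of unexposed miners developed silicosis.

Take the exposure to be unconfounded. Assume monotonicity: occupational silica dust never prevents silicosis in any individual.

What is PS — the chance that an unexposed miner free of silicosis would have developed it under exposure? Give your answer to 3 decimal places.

p₁ = 0.704, p₀ = 0.372.
Under exogeneity and monotonicity, PS = (p₁ − p₀) / (1 − p₀).
PS = (0.704 − 0.372) / (1 − 0.372) = 0.332 / 0.628 ≈ 0.5287

PS ≈ 0.529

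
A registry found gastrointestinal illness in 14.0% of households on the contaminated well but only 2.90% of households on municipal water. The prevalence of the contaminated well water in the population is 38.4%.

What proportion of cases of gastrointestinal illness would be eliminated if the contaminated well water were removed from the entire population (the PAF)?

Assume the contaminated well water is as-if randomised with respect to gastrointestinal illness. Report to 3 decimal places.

p₁ = 0.14, p₀ = 0.029.
Overall risk P(Y=1) = π·p₁ + (1−π)·p₀ = 0.384×0.14 + 0.616×0.029 = 0.071624.
Under exogeneity, PAF = [P(Y=1) − p₀] / P(Y=1).
PAF = (0.071624 − 0.029) / 0.071624 ≈ 0.5951

PAF ≈ 0.595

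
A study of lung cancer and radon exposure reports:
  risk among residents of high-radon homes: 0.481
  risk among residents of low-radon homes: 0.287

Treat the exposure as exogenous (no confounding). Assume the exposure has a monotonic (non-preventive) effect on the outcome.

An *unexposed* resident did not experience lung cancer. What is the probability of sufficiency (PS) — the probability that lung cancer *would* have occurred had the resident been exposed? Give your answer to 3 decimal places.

Let p₁ = 0.481, p₀ = 0.287.
Under exogeneity and monotonicity, PS = (p₁ − p₀) / (1 − p₀).
PS = (0.481 − 0.287) / (1 − 0.287) = 0.194 / 0.713 ≈ 0.2721

PS ≈ 0.272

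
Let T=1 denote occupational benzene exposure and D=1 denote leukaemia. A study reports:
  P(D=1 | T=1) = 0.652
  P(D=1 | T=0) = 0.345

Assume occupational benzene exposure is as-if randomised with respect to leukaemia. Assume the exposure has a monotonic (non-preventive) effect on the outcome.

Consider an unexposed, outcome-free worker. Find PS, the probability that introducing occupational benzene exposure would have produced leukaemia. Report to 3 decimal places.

Let p₁ = 0.652, p₀ = 0.345.
Under exogeneity and monotonicity, PS = (p₁ − p₀) / (1 − p₀).
PS = (0.652 − 0.345) / (1 − 0.345) = 0.307 / 0.655 ≈ 0.4687

PS ≈ 0.469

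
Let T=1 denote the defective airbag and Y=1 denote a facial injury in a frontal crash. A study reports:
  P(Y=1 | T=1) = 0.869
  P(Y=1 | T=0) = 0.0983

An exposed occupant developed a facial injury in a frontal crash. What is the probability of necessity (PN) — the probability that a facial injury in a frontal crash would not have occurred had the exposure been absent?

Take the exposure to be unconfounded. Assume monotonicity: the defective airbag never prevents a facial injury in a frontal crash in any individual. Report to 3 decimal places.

PN ≈ 0.887

Let p₁ = 0.869, p₀ = 0.0983.
Under exogeneity and monotonicity, PN = (p₁ − p₀) / p₁.
PN = (0.869 − 0.0983) / 0.869 = 0.7707 / 0.869 ≈ 0.8869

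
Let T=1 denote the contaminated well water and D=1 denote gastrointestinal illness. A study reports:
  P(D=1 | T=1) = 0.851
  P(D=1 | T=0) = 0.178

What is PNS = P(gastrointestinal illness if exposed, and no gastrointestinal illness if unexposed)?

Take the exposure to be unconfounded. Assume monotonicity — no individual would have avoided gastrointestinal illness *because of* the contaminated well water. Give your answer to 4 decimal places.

Let p₁ = 0.851, p₀ = 0.178.
Under exogeneity and monotonicity, PNS = p₁ − p₀.
PNS = 0.851 − 0.178 = 0.673

PNS ≈ 0.6730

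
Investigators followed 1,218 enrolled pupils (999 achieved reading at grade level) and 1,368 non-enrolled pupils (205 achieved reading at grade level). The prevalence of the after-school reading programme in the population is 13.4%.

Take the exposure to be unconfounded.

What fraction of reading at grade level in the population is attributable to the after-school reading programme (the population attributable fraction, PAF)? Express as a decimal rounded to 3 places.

p₁ = P(outcome | exposed) = 999/1218 = 0.8202
p₀ = P(outcome | unexposed) = 205/1368 = 0.14985
Overall risk P(Y=1) = π·p₁ + (1−π)·p₀ = 0.134×0.8202 + 0.866×0.14985 = 0.23968.
Under exogeneity, PAF = [P(Y=1) − p₀] / P(Y=1).
PAF = (0.23968 − 0.14985) / 0.23968 ≈ 0.3748

PAF ≈ 0.375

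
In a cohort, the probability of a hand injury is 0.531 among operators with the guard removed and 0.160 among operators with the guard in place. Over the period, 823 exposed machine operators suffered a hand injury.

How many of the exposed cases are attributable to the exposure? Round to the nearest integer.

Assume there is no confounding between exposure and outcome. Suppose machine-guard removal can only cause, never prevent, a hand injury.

Let p₁ = 0.531, p₀ = 0.16.
PN = (p₁ − p₀)/p₁ = (0.531 − 0.16) / 0.531 ≈ 0.69868.
Attributable cases ≈ PN × (exposed cases) = 0.69868 × 823 ≈ 575.02.

about 575 cases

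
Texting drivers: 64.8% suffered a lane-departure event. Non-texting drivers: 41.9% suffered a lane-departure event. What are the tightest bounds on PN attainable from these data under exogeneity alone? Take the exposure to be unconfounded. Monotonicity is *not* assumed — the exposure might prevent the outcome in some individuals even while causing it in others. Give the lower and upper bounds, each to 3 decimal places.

p₁ = 0.648, p₀ = 0.419.
Under exogeneity alone the bounds on PN are max{0,(p₁−p₀)/p₁} ≤ PN ≤ min{1,(1−p₀)/p₁}.
  lower = (p₁ − p₀)/p₁ = 0.229 / 0.648 ≈ 0.3534
  upper = min{1, (1 − p₀)/p₁} = 0.581 / 0.648 ≈ 0.8966

0.353 ≤ PN ≤ 0.897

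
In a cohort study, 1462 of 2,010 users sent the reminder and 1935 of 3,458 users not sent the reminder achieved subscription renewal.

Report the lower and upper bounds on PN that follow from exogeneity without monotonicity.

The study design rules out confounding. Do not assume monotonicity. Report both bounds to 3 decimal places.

p₁ = P(outcome | exposed) = 1462/2010 = 0.72736
p₀ = P(outcome | unexposed) = 1935/3458 = 0.55957
Under exogeneity alone the bounds on PN are max{0,(p₁−p₀)/p₁} ≤ PN ≤ min{1,(1−p₀)/p₁}.
  lower = (p₁ − p₀)/p₁ = 0.16779 / 0.72736 ≈ 0.2307
  upper = min{1, (1 − p₀)/p₁} = 0.44043 / 0.72736 ≈ 0.6055

0.231 ≤ PN ≤ 0.606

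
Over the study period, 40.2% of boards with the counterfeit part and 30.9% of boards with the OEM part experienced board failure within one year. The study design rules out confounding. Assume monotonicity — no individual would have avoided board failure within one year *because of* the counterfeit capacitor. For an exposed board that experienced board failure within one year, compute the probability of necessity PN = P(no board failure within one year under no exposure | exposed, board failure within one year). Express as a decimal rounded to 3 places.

p₁ = 0.402, p₀ = 0.309.
Under exogeneity and monotonicity, PN = (p₁ − p₀) / p₁.
PN = (0.402 − 0.309) / 0.402 = 0.093 / 0.402 ≈ 0.2313

PN ≈ 0.231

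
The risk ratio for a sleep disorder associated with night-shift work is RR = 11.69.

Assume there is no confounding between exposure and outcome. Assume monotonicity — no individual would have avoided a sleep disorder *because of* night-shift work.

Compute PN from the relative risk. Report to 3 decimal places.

PN ≈ 0.914

Under exogeneity and monotonicity, PN = (RR − 1) / RR = 1 − 1/RR.
PN = (11.69 − 1) / 11.69 = 10.69 / 11.69 ≈ 0.9145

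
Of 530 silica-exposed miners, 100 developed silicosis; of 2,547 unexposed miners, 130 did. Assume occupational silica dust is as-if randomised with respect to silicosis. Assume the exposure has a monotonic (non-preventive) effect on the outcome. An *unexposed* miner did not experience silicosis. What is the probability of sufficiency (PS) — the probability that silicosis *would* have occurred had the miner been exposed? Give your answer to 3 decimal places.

PS ≈ 0.145

p₁ = P(outcome | exposed) = 100/530 = 0.18868
p₀ = P(outcome | unexposed) = 130/2547 = 0.05104
Under exogeneity and monotonicity, PS = (p₁ − p₀) / (1 − p₀).
PS = (0.18868 − 0.05104) / (1 − 0.05104) = 0.13764 / 0.94896 ≈ 0.1450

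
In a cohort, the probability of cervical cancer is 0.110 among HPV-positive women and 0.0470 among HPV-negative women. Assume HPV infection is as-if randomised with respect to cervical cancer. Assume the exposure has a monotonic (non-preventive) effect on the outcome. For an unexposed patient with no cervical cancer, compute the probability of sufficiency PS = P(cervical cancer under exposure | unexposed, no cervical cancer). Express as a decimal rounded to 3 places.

Let p₁ = 0.11, p₀ = 0.047.
Under exogeneity and monotonicity, PS = (p₁ − p₀) / (1 − p₀).
PS = (0.11 − 0.047) / (1 − 0.047) = 0.063 / 0.953 ≈ 0.0661

PS ≈ 0.066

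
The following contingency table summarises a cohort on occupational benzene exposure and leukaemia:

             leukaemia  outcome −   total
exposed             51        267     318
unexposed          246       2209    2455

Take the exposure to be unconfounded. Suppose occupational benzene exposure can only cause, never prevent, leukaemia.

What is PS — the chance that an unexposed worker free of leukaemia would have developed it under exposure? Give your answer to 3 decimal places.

p₁ = P(outcome | exposed) = 51/318 = 0.16038
p₀ = P(outcome | unexposed) = 246/2455 = 0.1002
Under exogeneity and monotonicity, PS = (p₁ − p₀) / (1 − p₀).
PS = (0.16038 − 0.1002) / (1 − 0.1002) = 0.060174 / 0.8998 ≈ 0.0669

PS ≈ 0.067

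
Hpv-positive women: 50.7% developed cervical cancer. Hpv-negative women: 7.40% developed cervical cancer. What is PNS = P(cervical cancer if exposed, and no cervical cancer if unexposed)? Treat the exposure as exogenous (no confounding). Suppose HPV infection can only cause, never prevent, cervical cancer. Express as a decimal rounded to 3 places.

p₁ = 0.507, p₀ = 0.074.
Under exogeneity and monotonicity, PNS = p₁ − p₀.
PNS = 0.507 − 0.074 = 0.433

PNS ≈ 0.433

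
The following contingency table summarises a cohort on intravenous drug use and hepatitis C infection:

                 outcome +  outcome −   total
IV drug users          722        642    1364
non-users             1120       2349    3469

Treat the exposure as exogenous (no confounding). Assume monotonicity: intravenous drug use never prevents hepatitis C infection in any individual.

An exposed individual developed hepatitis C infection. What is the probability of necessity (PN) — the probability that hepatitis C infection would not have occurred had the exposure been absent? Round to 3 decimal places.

p₁ = P(outcome | exposed) = 722/1364 = 0.52933
p₀ = P(outcome | unexposed) = 1120/3469 = 0.32286
Under exogeneity and monotonicity, PN = (p₁ − p₀)/p₁.
PN = (0.52933 − 0.32286) / 0.52933 ≈ 0.3901

PN ≈ 0.390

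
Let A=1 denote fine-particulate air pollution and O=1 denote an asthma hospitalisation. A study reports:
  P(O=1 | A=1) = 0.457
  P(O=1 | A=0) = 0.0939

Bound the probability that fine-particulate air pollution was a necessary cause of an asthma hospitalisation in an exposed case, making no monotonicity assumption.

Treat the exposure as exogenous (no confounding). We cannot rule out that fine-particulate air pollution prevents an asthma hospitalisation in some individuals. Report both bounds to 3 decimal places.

Let p₁ = 0.457, p₀ = 0.0939.
Under exogeneity alone the bounds on PN are max{0,(p₁−p₀)/p₁} ≤ PN ≤ min{1,(1−p₀)/p₁}.
  lower = (p₁ − p₀)/p₁ = 0.3631 / 0.457 ≈ 0.7945
  upper = min{1, (1 − p₀)/p₁} = 0.9061 / 0.457 ≈ 1.9827 → capped at 1

0.795 ≤ PN ≤ 1.000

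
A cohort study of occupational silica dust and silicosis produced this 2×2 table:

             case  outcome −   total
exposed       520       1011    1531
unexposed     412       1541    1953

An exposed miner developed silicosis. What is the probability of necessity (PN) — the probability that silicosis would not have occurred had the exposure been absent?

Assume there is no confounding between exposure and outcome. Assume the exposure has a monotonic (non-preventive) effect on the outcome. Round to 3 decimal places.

PN ≈ 0.379

p₁ = P(outcome | exposed) = 520/1531 = 0.33965
p₀ = P(outcome | unexposed) = 412/1953 = 0.21096
Under exogeneity and monotonicity, PN = (p₁ − p₀)/p₁.
PN = (0.33965 − 0.21096) / 0.33965 ≈ 0.3789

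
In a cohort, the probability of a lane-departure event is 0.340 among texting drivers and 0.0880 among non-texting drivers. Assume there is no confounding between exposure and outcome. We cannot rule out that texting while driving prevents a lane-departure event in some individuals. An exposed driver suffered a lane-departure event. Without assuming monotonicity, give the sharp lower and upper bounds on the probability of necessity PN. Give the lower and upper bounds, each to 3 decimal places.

0.741 ≤ PN ≤ 1.000

Let p₁ = 0.34, p₀ = 0.088.
Under exogeneity alone the bounds on PN are max{0,(p₁−p₀)/p₁} ≤ PN ≤ min{1,(1−p₀)/p₁}.
  lower = (p₁ − p₀)/p₁ = 0.252 / 0.34 ≈ 0.7412
  upper = min{1, (1 − p₀)/p₁} = 0.912 / 0.34 ≈ 2.6824 → capped at 1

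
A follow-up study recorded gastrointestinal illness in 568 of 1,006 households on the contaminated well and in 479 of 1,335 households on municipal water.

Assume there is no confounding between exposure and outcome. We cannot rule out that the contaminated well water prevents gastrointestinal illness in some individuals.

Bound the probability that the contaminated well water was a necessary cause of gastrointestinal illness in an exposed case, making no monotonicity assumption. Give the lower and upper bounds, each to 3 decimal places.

p₁ = P(outcome | exposed) = 568/1006 = 0.56461
p₀ = P(outcome | unexposed) = 479/1335 = 0.3588
Under exogeneity alone the bounds on PN are max{0,(p₁−p₀)/p₁} ≤ PN ≤ min{1,(1−p₀)/p₁}.
  lower = (p₁ − p₀)/p₁ = 0.20581 / 0.56461 ≈ 0.3645
  upper = min{1, (1 − p₀)/p₁} = 0.6412 / 0.56461 ≈ 1.1356 → capped at 1

0.365 ≤ PN ≤ 1.000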